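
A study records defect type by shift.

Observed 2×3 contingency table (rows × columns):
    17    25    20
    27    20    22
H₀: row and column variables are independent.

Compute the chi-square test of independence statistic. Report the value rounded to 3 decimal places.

Row totals [62, 69], col totals [44, 45, 42], n=131
χ² = (17−20.82)²/20.82 + (25−21.30)²/21.30 + (20−19.88)²/19.88 + (27−23.18)²/23.18 + (20−23.70)²/23.70 + (22−22.12)²/22.12 = 2.5568
df = 2

test statistic = 2.557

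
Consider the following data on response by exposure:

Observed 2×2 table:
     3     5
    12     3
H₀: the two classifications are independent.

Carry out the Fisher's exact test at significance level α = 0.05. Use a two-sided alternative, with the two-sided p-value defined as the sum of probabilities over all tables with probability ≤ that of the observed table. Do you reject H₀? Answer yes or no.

reject H₀: no

Margins: r₁=8, r₂=15, c₁=15, c₂=8, n=23
p_obs = C(8,3)·C(15,12)/C(23,15); sum pmf over tables with pmf ≤ p_obs
p-value (two-sided) = 0.07133
At α=0.05: p ≥ α → fail to reject H₀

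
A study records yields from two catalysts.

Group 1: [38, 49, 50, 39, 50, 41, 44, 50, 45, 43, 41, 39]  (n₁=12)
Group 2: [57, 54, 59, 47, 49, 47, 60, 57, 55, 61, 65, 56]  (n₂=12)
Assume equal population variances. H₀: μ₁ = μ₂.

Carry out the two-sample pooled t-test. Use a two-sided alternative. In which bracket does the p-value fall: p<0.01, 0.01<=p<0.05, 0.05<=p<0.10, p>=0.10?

x̄₁=44.083, s₁=4.660, n₁=12
x̄₂=55.583, s₂=5.616, n₂=12
s_p² = [11·4.660² + 11·5.616²]/22 = 26.6288
SE = √(s_p²·(1/12+1/12)) = 2.1067
t = (44.083−55.583)/2.1067 = -5.4588
df = 22
p-value (two-sided) = 0.00002
→ bracket: p<0.01

p-value bracket: p<0.01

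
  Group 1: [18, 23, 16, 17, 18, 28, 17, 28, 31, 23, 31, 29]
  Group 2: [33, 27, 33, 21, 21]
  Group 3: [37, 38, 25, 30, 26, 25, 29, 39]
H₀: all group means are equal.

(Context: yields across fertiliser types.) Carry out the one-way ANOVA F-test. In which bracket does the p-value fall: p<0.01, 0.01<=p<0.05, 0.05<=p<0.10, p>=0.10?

p-value bracket: 0.01<=p<0.05

Group means [23.25, 27.00, 31.12], grand mean 26.520
SSB = Σnᵢ(x̄ᵢ−x̄)² = 299.115; SSW = ΣΣ(x−x̄ᵢ)² = 779.125
MSB = 299.115/2 = 149.5575; MSW = 779.125/22 = 35.4148
F = MSB/MSW = 4.2230
df = (2, 22)
p-value (upper-tail) = 0.02804
→ bracket: 0.01<=p<0.05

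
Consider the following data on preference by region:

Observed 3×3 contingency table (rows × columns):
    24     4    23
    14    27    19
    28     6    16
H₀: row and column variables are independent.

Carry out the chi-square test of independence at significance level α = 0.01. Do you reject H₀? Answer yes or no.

Row totals [51, 60, 50], col totals [66, 37, 58], n=161
χ² = (24−20.91)²/20.91 + (4−11.72)²/11.72 + (23−18.37)²/18.37 + (14−24.60)²/24.60 + (27−13.79)²/13.79 + (19−21.61)²/21.61 + (28−20.50)²/20.50 + (6−11.49)²/11.49 + (16−18.01)²/18.01 = 29.8428
df = 4
p-value (upper-tail) = 0.00001
At α=0.01: p < α → reject H₀

reject H₀: yes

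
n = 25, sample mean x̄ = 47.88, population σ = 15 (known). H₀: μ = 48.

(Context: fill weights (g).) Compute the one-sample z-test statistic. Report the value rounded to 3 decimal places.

test statistic = -0.040

SE = σ/√n = 15/√25 = 3.0000
z = (x̄−μ₀)/SE = (47.88−48)/3.0000 = -0.0400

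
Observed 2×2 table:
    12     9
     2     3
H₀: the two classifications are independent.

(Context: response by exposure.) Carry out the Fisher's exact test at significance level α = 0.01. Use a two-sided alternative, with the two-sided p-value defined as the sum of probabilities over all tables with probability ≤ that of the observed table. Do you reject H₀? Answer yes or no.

reject H₀: no

Margins: r₁=21, r₂=5, c₁=14, c₂=12, n=26
p_obs = C(21,12)·C(5,2)/C(26,14); sum pmf over tables with pmf ≤ p_obs
p-value (two-sided) = 0.63478
At α=0.01: p ≥ α → fail to reject H₀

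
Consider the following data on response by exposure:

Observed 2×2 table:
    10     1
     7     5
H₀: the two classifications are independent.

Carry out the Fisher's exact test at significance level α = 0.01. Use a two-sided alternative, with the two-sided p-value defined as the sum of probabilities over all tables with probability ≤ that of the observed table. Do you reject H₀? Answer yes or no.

reject H₀: no

Margins: r₁=11, r₂=12, c₁=17, c₂=6, n=23
p_obs = C(11,10)·C(12,7)/C(23,17); sum pmf over tables with pmf ≤ p_obs
p-value (two-sided) = 0.15495
At α=0.01: p ≥ α → fail to reject H₀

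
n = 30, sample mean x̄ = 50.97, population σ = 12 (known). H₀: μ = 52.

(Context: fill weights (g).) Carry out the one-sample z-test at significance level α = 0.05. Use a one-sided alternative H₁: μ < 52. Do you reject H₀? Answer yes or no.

SE = σ/√n = 12/√30 = 2.1909
z = (x̄−μ₀)/SE = (50.97−52)/2.1909 = -0.4701
p-value (one-sided, H₁ less) = 0.31913
At α=0.05: p ≥ α → fail to reject H₀

reject H₀: no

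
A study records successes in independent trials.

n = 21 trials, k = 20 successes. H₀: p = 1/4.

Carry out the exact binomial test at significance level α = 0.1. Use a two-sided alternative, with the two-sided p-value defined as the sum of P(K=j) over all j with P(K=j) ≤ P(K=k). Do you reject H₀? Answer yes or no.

reject H₀: yes

Exact binomial: n=21, k=20, p₀=1/4=0.2500
P(X=j) = C(n,j)·p₀^j·(1−p₀)^(n−j); p = Σ P(X=j) over j with P(X=j) ≤ P(X=20)
p-value (two-sided) = 0.00000
At α=0.1: p < α → reject H₀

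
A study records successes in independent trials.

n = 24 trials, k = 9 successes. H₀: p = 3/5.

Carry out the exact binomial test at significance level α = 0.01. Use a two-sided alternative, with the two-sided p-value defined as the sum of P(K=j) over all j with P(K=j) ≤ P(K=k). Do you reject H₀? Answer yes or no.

Exact binomial: n=24, k=9, p₀=3/5=0.6000
P(X=j) = C(n,j)·p₀^j·(1−p₀)^(n−j); p = Σ P(X=j) over j with P(X=j) ≤ P(X=9)
p-value (two-sided) = 0.03511
At α=0.01: p ≥ α → fail to reject H₀

reject H₀: no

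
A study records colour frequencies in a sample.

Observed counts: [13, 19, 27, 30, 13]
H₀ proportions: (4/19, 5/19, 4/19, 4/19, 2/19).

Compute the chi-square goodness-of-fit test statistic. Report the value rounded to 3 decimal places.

n = 102; E_i = n·p_i = [21.47, 26.84, 21.47, 21.47, 10.74]
χ² = (13−21.47)²/21.47 + (19−26.84)²/26.84 + (27−21.47)²/21.47 + (30−21.47)²/21.47 + (13−10.74)²/10.74 = 10.9196
df = 4

test statistic = 10.920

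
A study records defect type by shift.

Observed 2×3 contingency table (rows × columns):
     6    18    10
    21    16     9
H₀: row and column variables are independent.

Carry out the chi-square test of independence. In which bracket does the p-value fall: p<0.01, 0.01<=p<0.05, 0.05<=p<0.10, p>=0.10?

p-value bracket: 0.01<=p<0.05

Row totals [34, 46], col totals [27, 34, 19], n=80
χ² = (6−11.47)²/11.47 + (18−14.45)²/14.45 + (10−8.07)²/8.07 + (21−15.53)²/15.53 + (16−19.55)²/19.55 + (9−10.93)²/10.93 = 6.8579
df = 2
p-value (upper-tail) = 0.03242
→ bracket: 0.01<=p<0.05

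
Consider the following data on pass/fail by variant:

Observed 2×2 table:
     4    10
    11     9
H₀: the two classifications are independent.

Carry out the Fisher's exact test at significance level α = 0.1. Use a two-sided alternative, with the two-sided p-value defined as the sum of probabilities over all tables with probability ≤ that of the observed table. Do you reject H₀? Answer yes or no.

reject H₀: no

Margins: r₁=14, r₂=20, c₁=15, c₂=19, n=34
p_obs = C(14,4)·C(20,11)/C(34,15); sum pmf over tables with pmf ≤ p_obs
p-value (two-sided) = 0.17057
At α=0.1: p ≥ α → fail to reject H₀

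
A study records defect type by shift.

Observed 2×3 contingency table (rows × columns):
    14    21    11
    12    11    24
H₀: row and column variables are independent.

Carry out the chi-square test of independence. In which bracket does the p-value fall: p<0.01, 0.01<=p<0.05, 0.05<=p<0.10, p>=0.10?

Row totals [46, 47], col totals [26, 32, 35], n=93
χ² = (14−12.86)²/12.86 + (21−15.83)²/15.83 + (11−17.31)²/17.31 + (12−13.14)²/13.14 + (11−16.17)²/16.17 + (24−17.69)²/17.69 = 8.0976
df = 2
p-value (upper-tail) = 0.01744
→ bracket: 0.01<=p<0.05

p-value bracket: 0.01<=p<0.05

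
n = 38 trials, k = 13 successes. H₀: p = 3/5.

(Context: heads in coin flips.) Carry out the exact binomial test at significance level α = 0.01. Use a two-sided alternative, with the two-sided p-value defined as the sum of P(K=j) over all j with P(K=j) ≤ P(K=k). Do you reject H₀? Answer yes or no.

reject H₀: yes

Exact binomial: n=38, k=13, p₀=3/5=0.6000
P(X=j) = C(n,j)·p₀^j·(1−p₀)^(n−j); p = Σ P(X=j) over j with P(X=j) ≤ P(X=13)
p-value (two-sided) = 0.00148
At α=0.01: p < α → reject H₀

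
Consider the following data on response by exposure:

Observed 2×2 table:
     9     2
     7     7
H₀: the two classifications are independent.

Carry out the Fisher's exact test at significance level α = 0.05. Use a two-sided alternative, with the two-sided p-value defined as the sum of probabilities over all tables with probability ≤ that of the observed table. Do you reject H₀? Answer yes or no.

Margins: r₁=11, r₂=14, c₁=16, c₂=9, n=25
p_obs = C(11,9)·C(14,7)/C(25,16); sum pmf over tables with pmf ≤ p_obs
p-value (two-sided) = 0.20772
At α=0.05: p ≥ α → fail to reject H₀

reject H₀: no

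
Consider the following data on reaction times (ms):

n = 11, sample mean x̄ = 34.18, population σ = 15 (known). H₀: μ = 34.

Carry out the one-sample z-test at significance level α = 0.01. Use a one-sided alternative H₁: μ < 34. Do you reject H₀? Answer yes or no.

reject H₀: no

SE = σ/√n = 15/√11 = 4.5227
z = (x̄−μ₀)/SE = (34.18−34)/4.5227 = 0.0398
p-value (one-sided, H₁ less) = 0.51587
At α=0.01: p ≥ α → fail to reject H₀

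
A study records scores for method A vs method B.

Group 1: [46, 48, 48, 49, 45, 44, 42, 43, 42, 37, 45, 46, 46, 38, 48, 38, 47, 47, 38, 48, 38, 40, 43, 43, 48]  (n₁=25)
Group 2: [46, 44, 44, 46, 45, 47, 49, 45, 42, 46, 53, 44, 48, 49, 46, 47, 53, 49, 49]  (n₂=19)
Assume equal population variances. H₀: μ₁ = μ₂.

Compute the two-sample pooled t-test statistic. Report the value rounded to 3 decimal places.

test statistic = -2.893

x̄₁=43.880, s₁=3.855, n₁=25
x̄₂=46.947, s₂=2.915, n₂=19
s_p² = [24·3.855² + 18·2.915²]/42 = 12.1330
SE = √(s_p²·(1/25+1/19)) = 1.0601
t = (43.880−46.947)/1.0601 = -2.8934
df = 42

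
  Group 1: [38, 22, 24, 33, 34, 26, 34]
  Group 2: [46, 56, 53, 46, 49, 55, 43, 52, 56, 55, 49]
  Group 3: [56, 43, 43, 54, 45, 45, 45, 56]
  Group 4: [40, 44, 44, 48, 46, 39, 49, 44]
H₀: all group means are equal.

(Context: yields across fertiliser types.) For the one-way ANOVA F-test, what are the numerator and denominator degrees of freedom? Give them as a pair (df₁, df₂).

k = 4 groups, N = 34 total
df = (k−1, N−k) = (4−1, 34−4) = (3, 30)

degrees of freedom = [3, 30]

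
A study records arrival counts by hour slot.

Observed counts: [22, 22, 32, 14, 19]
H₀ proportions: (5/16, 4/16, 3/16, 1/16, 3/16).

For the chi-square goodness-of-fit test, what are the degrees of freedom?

df = k − 1 = 5 − 1 = 4

degrees of freedom = 4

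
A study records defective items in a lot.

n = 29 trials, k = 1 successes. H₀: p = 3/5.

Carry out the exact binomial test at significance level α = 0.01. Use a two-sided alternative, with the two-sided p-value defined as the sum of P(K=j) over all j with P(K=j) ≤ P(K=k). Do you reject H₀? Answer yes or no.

Exact binomial: n=29, k=1, p₀=3/5=0.6000
P(X=j) = C(n,j)·p₀^j·(1−p₀)^(n−j); p = Σ P(X=j) over j with P(X=j) ≤ P(X=1)
p-value (two-sided) = 0.00000
At α=0.01: p < α → reject H₀

reject H₀: yes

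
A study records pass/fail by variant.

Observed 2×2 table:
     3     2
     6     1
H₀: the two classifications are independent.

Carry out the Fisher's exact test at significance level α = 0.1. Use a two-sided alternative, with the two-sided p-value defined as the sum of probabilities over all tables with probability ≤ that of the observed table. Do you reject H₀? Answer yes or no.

reject H₀: no

Margins: r₁=5, r₂=7, c₁=9, c₂=3, n=12
p_obs = C(5,3)·C(7,6)/C(12,9); sum pmf over tables with pmf ≤ p_obs
p-value (two-sided) = 0.52273
At α=0.1: p ≥ α → fail to reject H₀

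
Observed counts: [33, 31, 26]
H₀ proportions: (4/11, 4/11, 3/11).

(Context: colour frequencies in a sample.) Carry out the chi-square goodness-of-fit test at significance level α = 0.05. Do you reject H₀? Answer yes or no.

n = 90; E_i = n·p_i = [32.73, 32.73, 24.55]
χ² = (33−32.73)²/32.73 + (31−32.73)²/32.73 + (26−24.55)²/24.55 = 0.1796
df = 2
p-value (upper-tail) = 0.91410
At α=0.05: p ≥ α → fail to reject H₀

reject H₀: no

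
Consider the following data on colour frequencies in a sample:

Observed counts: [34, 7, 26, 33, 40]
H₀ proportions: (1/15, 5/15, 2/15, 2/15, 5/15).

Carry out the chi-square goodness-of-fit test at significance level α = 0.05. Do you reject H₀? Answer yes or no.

n = 140; E_i = n·p_i = [9.33, 46.67, 18.67, 18.67, 46.67]
χ² = (34−9.33)²/9.33 + (7−46.67)²/46.67 + (26−18.67)²/18.67 + (33−18.67)²/18.67 + (40−46.67)²/46.67 = 113.7464
df = 4
p-value (upper-tail) = 0.00000
At α=0.05: p < α → reject H₀

reject H₀: yes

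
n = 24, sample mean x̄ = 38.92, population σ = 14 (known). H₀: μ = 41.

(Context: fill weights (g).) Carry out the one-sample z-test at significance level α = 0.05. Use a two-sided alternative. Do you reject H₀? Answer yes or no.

reject H₀: no

SE = σ/√n = 14/√24 = 2.8577
z = (x̄−μ₀)/SE = (38.92−41)/2.8577 = -0.7278
p-value (two-sided) = 0.46671
At α=0.05: p ≥ α → fail to reject H₀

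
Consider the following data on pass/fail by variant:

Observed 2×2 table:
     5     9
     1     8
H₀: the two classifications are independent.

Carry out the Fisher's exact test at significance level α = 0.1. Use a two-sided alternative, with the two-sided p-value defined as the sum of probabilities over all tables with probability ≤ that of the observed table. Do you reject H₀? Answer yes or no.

reject H₀: no

Margins: r₁=14, r₂=9, c₁=6, c₂=17, n=23
p_obs = C(14,5)·C(9,1)/C(23,6); sum pmf over tables with pmf ≤ p_obs
p-value (two-sided) = 0.34013
At α=0.1: p ≥ α → fail to reject H₀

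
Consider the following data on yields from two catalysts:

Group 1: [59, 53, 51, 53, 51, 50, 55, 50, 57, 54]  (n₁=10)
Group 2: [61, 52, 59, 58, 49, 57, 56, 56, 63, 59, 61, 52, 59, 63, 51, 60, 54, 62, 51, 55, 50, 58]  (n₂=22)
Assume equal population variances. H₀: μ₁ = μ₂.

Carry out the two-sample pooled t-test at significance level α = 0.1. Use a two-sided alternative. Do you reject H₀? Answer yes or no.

x̄₁=53.300, s₁=3.020, n₁=10
x̄₂=56.636, s₂=4.359, n₂=22
s_p² = [9·3.020² + 21·4.359²]/30 = 16.0397
SE = √(s_p²·(1/10+1/22)) = 1.5274
t = (53.300−56.636)/1.5274 = -2.1843
df = 30
p-value (two-sided) = 0.03689
At α=0.1: p < α → reject H₀

reject H₀: yes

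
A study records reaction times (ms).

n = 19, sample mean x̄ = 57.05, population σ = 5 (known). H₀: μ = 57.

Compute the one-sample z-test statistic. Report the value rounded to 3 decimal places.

test statistic = 0.044

SE = σ/√n = 5/√19 = 1.1471
z = (x̄−μ₀)/SE = (57.05−57)/1.1471 = 0.0436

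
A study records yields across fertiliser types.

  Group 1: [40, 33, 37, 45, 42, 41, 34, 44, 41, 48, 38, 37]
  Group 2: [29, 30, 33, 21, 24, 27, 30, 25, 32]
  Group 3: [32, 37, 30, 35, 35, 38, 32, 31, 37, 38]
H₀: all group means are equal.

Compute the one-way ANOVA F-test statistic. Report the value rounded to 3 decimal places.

Group means [40.00, 27.89, 34.50], grand mean 34.710
SSB = Σnᵢ(x̄ᵢ−x̄)² = 754.998; SSW = ΣΣ(x−x̄ᵢ)² = 425.389
MSB = 754.998/2 = 377.4991; MSW = 425.389/28 = 15.1925
F = MSB/MSW = 24.8478
df = (2, 28)

test statistic = 24.848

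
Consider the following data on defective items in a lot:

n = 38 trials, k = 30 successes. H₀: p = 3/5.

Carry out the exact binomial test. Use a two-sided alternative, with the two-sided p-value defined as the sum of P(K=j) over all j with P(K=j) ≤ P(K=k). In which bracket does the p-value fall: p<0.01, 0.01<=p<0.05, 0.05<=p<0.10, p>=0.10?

p-value bracket: 0.01<=p<0.05

Exact binomial: n=38, k=30, p₀=3/5=0.6000
P(X=j) = C(n,j)·p₀^j·(1−p₀)^(n−j); p = Σ P(X=j) over j with P(X=j) ≤ P(X=30)
p-value (two-sided) = 0.01946
→ bracket: 0.01<=p<0.05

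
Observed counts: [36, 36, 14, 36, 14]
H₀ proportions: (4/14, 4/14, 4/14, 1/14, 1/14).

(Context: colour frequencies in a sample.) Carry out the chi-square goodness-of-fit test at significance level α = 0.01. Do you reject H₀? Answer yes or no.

reject H₀: yes

n = 136; E_i = n·p_i = [38.86, 38.86, 38.86, 9.71, 9.71]
χ² = (36−38.86)²/38.86 + (36−38.86)²/38.86 + (14−38.86)²/38.86 + (36−9.71)²/9.71 + (14−9.71)²/9.71 = 89.3382
df = 4
p-value (upper-tail) = 0.00000
At α=0.01: p < α → reject H₀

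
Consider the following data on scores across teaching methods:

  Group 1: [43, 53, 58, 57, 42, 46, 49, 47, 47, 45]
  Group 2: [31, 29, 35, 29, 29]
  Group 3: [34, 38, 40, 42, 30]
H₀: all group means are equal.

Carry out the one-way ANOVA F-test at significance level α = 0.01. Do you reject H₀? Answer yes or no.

reject H₀: yes

Group means [48.70, 30.60, 36.80], grand mean 41.200
SSB = Σnᵢ(x̄ᵢ−x̄)² = 1221.100; SSW = ΣΣ(x−x̄ᵢ)² = 398.100
MSB = 1221.100/2 = 610.5500; MSW = 398.100/17 = 23.4176
F = MSB/MSW = 26.0722
df = (2, 17)
p-value (upper-tail) = 0.00001
At α=0.01: p < α → reject H₀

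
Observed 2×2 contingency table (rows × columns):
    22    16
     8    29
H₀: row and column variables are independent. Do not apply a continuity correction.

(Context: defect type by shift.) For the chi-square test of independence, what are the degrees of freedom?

degrees of freedom = 1

df = (r−1)(c−1) = (2−1)·(2−1) = 1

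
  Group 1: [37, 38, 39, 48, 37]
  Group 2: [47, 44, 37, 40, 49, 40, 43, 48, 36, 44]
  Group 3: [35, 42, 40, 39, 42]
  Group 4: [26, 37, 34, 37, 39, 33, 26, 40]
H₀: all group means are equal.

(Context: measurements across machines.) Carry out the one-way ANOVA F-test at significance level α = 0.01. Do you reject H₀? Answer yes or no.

Group means [39.80, 42.80, 39.60, 34.00], grand mean 39.179
SSB = Σnᵢ(x̄ᵢ−x̄)² = 348.507; SSW = ΣΣ(x−x̄ᵢ)² = 509.600
MSB = 348.507/3 = 116.1690; MSW = 509.600/24 = 21.2333
F = MSB/MSW = 5.4711
df = (3, 24)
p-value (upper-tail) = 0.00521
At α=0.01: p < α → reject H₀

reject H₀: yes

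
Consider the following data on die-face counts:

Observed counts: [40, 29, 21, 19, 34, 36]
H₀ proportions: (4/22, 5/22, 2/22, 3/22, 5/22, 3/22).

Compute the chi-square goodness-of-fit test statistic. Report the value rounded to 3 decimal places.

test statistic = 14.235

n = 179; E_i = n·p_i = [32.55, 40.68, 16.27, 24.41, 40.68, 24.41]
χ² = (40−32.55)²/32.55 + (29−40.68)²/40.68 + (21−16.27)²/16.27 + (19−24.41)²/24.41 + (34−40.68)²/40.68 + (36−24.41)²/24.41 = 14.2354
df = 5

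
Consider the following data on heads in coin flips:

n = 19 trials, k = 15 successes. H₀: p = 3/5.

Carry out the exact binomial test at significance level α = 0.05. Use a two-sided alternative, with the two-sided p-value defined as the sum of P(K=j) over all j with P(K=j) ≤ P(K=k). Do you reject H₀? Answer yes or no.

reject H₀: no

Exact binomial: n=19, k=15, p₀=3/5=0.6000
P(X=j) = C(n,j)·p₀^j·(1−p₀)^(n−j); p = Σ P(X=j) over j with P(X=j) ≤ P(X=15)
p-value (two-sided) = 0.10484
At α=0.05: p ≥ α → fail to reject H₀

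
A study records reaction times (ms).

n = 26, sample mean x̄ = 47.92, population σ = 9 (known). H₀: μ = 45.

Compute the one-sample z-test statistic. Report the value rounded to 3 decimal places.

test statistic = 1.654

SE = σ/√n = 9/√26 = 1.7650
z = (x̄−μ₀)/SE = (47.92−45)/1.7650 = 1.6543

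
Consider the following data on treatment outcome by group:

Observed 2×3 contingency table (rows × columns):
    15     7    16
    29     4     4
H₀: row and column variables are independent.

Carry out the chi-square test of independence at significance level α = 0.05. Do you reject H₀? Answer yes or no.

reject H₀: yes

Row totals [38, 37], col totals [44, 11, 20], n=75
χ² = (15−22.29)²/22.29 + (7−5.57)²/5.57 + (16−10.13)²/10.13 + (29−21.71)²/21.71 + (4−5.43)²/5.43 + (4−9.87)²/9.87 = 12.4616
df = 2
p-value (upper-tail) = 0.00197
At α=0.05: p < α → reject H₀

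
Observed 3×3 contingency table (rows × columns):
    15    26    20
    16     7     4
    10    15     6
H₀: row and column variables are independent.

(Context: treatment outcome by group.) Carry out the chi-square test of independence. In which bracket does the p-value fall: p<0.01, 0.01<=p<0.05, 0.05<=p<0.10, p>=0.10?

p-value bracket: 0.01<=p<0.05

Row totals [61, 27, 31], col totals [41, 48, 30], n=119
χ² = (15−21.02)²/21.02 + (26−24.61)²/24.61 + (20−15.38)²/15.38 + (16−9.30)²/9.30 + (7−10.89)²/10.89 + (4−6.81)²/6.81 + (10−10.68)²/10.68 + (15−12.50)²/12.50 + (6−7.82)²/7.82 = 11.5231
df = 4
p-value (upper-tail) = 0.02127
→ bracket: 0.01<=p<0.05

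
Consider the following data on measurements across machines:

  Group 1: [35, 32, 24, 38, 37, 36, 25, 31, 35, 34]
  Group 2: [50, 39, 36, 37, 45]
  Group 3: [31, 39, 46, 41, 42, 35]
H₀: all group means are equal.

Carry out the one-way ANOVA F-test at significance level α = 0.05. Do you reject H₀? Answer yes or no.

reject H₀: yes

Group means [32.70, 41.40, 39.00], grand mean 36.571
SSB = Σnᵢ(x̄ᵢ−x̄)² = 301.843; SSW = ΣΣ(x−x̄ᵢ)² = 491.300
MSB = 301.843/2 = 150.9214; MSW = 491.300/18 = 27.2944
F = MSB/MSW = 5.5294
df = (2, 18)
p-value (upper-tail) = 0.01343
At α=0.05: p < α → reject H₀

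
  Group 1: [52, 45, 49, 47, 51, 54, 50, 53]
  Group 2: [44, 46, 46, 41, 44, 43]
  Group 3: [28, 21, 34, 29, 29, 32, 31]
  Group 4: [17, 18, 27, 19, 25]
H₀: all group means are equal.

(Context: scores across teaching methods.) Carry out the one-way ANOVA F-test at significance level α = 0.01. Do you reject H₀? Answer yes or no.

reject H₀: yes

Group means [50.12, 44.00, 29.14, 21.20], grand mean 37.500
SSB = Σnᵢ(x̄ᵢ−x̄)² = 3345.968; SSW = ΣΣ(x−x̄ᵢ)² = 266.532
MSB = 3345.968/3 = 1115.3226; MSW = 266.532/22 = 12.1151
F = MSB/MSW = 92.0606
df = (3, 22)
p-value (upper-tail) = 0.00000
At α=0.01: p < α → reject H₀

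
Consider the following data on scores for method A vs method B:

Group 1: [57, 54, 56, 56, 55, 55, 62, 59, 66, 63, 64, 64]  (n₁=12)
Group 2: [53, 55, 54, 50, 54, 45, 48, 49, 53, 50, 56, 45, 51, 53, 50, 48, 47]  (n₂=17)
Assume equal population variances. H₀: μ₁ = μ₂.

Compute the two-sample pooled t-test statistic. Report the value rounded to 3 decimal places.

x̄₁=59.250, s₁=4.288, n₁=12
x̄₂=50.647, s₂=3.372, n₂=17
s_p² = [11·4.288² + 16·3.372²]/27 = 14.2271
SE = √(s_p²·(1/12+1/17)) = 1.4221
t = (59.250−50.647)/1.4221 = 6.0493
df = 27

test statistic = 6.049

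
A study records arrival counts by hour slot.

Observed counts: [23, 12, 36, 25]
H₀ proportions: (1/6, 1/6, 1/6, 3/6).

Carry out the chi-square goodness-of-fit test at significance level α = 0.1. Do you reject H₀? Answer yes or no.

n = 96; E_i = n·p_i = [16.00, 16.00, 16.00, 48.00]
χ² = (23−16.00)²/16.00 + (12−16.00)²/16.00 + (36−16.00)²/16.00 + (25−48.00)²/48.00 = 40.0833
df = 3
p-value (upper-tail) = 0.00000
At α=0.1: p < α → reject H₀

reject H₀: yes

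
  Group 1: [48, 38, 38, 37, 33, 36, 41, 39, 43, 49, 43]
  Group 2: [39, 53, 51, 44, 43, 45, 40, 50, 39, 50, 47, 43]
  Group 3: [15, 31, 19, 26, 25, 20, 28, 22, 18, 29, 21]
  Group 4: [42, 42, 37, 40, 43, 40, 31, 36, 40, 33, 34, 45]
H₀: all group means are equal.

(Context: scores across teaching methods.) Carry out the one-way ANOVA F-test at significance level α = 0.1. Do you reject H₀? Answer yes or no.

reject H₀: yes

Group means [40.45, 45.33, 23.09, 38.58], grand mean 37.087
SSB = Σnᵢ(x̄ᵢ−x̄)² = 3122.432; SSW = ΣΣ(x−x̄ᵢ)² = 969.220
MSB = 3122.432/3 = 1040.8108; MSW = 969.220/42 = 23.0767
F = MSB/MSW = 45.1023
df = (3, 42)
p-value (upper-tail) = 0.00000
At α=0.1: p < α → reject H₀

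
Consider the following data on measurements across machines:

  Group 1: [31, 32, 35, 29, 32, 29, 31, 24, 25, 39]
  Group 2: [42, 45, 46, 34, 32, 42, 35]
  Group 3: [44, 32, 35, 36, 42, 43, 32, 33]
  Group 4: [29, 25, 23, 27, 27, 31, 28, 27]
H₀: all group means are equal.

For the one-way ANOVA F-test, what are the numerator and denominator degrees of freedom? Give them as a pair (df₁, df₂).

degrees of freedom = [3, 29]

k = 4 groups, N = 33 total
df = (k−1, N−k) = (4−1, 33−4) = (3, 29)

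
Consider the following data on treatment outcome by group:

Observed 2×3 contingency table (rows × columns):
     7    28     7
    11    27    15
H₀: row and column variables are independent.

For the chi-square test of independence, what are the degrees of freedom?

df = (r−1)(c−1) = (2−1)·(3−1) = 2

degrees of freedom = 2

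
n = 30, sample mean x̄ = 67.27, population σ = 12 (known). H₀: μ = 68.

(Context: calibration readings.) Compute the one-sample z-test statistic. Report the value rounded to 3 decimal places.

SE = σ/√n = 12/√30 = 2.1909
z = (x̄−μ₀)/SE = (67.27−68)/2.1909 = -0.3332

test statistic = -0.333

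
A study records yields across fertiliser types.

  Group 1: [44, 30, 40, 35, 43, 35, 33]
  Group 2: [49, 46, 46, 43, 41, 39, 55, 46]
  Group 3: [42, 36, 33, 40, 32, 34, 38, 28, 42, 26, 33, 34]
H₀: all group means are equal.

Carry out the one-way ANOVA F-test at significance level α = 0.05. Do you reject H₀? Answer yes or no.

Group means [37.14, 45.62, 34.83], grand mean 38.630
SSB = Σnᵢ(x̄ᵢ−x̄)² = 579.897; SSW = ΣΣ(x−x̄ᵢ)² = 620.399
MSB = 579.897/2 = 289.9487; MSW = 620.399/24 = 25.8500
F = MSB/MSW = 11.2166
df = (2, 24)
p-value (upper-tail) = 0.00036
At α=0.05: p < α → reject H₀

reject H₀: yes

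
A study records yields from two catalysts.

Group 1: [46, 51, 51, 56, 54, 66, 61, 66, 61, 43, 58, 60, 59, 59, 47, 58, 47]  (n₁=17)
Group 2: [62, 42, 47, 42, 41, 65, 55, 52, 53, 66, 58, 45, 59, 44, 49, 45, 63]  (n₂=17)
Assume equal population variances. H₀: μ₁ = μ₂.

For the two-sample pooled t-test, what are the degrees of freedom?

degrees of freedom = 32

df = n₁ + n₂ − 2 = 17 + 17 − 2 = 32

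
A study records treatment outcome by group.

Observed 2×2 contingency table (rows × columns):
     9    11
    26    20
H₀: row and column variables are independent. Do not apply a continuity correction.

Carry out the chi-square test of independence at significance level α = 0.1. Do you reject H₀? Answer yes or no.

Row totals [20, 46], col totals [35, 31], n=66
χ² = (9−10.61)²/10.61 + (11−9.39)²/9.39 + (26−24.39)²/24.39 + (20−21.61)²/21.61 = 0.7429
df = 1
p-value (upper-tail) = 0.38873
At α=0.1: p ≥ α → fail to reject H₀

reject H₀: no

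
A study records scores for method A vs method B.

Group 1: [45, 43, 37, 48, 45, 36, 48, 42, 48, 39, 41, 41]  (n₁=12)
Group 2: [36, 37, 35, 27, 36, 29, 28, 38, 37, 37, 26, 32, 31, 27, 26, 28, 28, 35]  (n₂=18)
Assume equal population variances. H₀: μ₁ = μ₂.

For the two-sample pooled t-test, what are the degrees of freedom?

df = n₁ + n₂ − 2 = 12 + 18 − 2 = 28

degrees of freedom = 28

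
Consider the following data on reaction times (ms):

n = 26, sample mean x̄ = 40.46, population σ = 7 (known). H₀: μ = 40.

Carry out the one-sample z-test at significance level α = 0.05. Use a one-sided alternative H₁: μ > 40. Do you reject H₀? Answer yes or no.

SE = σ/√n = 7/√26 = 1.3728
z = (x̄−μ₀)/SE = (40.46−40)/1.3728 = 0.3351
p-value (one-sided, H₁ greater) = 0.36878
At α=0.05: p ≥ α → fail to reject H₀

reject H₀: no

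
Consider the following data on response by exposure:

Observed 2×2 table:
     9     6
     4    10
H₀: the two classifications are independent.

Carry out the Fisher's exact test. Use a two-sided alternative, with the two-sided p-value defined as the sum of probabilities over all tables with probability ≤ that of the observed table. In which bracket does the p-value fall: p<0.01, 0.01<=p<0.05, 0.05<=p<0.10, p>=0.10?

Margins: r₁=15, r₂=14, c₁=13, c₂=16, n=29
p_obs = C(15,9)·C(14,4)/C(29,13); sum pmf over tables with pmf ≤ p_obs
p-value (two-sided) = 0.13942
→ bracket: p>=0.10

p-value bracket: p>=0.10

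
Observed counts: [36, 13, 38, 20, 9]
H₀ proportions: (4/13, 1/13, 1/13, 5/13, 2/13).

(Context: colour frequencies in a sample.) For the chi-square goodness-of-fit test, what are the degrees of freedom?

df = k − 1 = 5 − 1 = 4

degrees of freedom = 4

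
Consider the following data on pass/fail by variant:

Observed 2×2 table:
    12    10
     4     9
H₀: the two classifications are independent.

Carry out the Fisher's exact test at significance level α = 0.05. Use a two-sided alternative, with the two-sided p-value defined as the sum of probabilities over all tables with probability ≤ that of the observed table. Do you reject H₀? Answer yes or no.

Margins: r₁=22, r₂=13, c₁=16, c₂=19, n=35
p_obs = C(22,12)·C(13,4)/C(35,16); sum pmf over tables with pmf ≤ p_obs
p-value (two-sided) = 0.29282
At α=0.05: p ≥ α → fail to reject H₀

reject H₀: no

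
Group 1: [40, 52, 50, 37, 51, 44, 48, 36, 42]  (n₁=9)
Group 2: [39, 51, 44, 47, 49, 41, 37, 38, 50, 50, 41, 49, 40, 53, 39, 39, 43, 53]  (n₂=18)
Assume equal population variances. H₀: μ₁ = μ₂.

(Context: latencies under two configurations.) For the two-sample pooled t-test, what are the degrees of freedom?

degrees of freedom = 25

df = n₁ + n₂ − 2 = 9 + 18 − 2 = 25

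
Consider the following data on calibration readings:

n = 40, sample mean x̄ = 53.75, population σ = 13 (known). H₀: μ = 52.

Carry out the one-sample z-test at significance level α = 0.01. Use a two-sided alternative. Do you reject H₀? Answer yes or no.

reject H₀: no

SE = σ/√n = 13/√40 = 2.0555
z = (x̄−μ₀)/SE = (53.75−52)/2.0555 = 0.8514
p-value (two-sided) = 0.39456
At α=0.01: p ≥ α → fail to reject H₀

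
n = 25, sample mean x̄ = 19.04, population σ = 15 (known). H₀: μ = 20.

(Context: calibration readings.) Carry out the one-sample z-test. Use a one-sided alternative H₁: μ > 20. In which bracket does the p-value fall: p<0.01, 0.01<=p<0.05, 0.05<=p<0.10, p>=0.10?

p-value bracket: p>=0.10

SE = σ/√n = 15/√25 = 3.0000
z = (x̄−μ₀)/SE = (19.04−20)/3.0000 = -0.3200
p-value (one-sided, H₁ greater) = 0.62552
→ bracket: p>=0.10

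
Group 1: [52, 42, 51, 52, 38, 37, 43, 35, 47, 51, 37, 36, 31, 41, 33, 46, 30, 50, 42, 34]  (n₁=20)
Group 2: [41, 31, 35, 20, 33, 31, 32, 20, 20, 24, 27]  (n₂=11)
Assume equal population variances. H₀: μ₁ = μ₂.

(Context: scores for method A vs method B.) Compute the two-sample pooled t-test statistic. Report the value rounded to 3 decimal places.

x̄₁=41.400, s₁=7.337, n₁=20
x̄₂=28.545, s₂=6.948, n₂=11
s_p² = [19·7.337² + 10·6.948²]/29 = 51.9147
SE = √(s_p²·(1/20+1/11)) = 2.7047
t = (41.400−28.545)/2.7047 = 4.7527
df = 29

test statistic = 4.753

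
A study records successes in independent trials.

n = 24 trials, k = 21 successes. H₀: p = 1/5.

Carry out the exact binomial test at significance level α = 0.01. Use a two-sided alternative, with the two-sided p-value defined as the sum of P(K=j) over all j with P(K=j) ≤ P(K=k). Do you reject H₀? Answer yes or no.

Exact binomial: n=24, k=21, p₀=1/5=0.2000
P(X=j) = C(n,j)·p₀^j·(1−p₀)^(n−j); p = Σ P(X=j) over j with P(X=j) ≤ P(X=21)
p-value (two-sided) = 0.00000
At α=0.01: p < α → reject H₀

reject H₀: yes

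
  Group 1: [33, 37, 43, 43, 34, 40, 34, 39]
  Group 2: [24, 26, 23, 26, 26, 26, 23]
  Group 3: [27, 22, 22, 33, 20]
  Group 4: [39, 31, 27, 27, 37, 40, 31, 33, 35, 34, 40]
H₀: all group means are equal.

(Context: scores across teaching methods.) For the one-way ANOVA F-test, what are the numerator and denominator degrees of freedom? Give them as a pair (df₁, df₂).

k = 4 groups, N = 31 total
df = (k−1, N−k) = (4−1, 31−4) = (3, 27)

degrees of freedom = [3, 27]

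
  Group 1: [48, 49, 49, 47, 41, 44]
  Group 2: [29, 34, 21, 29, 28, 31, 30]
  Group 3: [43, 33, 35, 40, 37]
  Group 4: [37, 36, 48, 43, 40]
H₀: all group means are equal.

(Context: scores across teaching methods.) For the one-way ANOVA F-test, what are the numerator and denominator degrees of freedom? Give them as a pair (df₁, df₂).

degrees of freedom = [3, 19]

k = 4 groups, N = 23 total
df = (k−1, N−k) = (4−1, 23−4) = (3, 19)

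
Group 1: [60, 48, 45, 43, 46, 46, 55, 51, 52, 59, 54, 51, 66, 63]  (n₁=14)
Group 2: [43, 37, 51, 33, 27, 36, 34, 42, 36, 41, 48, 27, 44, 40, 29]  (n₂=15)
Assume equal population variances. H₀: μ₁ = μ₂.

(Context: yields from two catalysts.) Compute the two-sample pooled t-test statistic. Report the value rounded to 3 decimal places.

test statistic = 5.603

x̄₁=52.786, s₁=7.095, n₁=14
x̄₂=37.867, s₂=7.230, n₂=15
s_p² = [13·7.095² + 14·7.230²]/27 = 51.3367
SE = √(s_p²·(1/14+1/15)) = 2.6626
t = (52.786−37.867)/2.6626 = 5.6032
df = 27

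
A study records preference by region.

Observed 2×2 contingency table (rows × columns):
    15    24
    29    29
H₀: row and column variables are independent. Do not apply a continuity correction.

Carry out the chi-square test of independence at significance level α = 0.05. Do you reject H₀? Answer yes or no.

reject H₀: no

Row totals [39, 58], col totals [44, 53], n=97
χ² = (15−17.69)²/17.69 + (24−21.31)²/21.31 + (29−26.31)²/26.31 + (29−31.69)²/31.69 = 1.2527
df = 1
p-value (upper-tail) = 0.26305
At α=0.05: p ≥ α → fail to reject H₀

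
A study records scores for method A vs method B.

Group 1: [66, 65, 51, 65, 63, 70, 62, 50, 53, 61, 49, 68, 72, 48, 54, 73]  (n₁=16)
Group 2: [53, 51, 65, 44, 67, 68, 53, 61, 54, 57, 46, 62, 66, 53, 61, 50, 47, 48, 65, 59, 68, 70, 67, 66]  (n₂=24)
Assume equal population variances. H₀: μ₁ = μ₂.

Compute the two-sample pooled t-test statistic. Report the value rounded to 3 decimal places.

test statistic = 0.838

x̄₁=60.625, s₁=8.570, n₁=16
x̄₂=58.375, s₂=8.155, n₂=24
s_p² = [15·8.570² + 23·8.155²]/38 = 69.2467
SE = √(s_p²·(1/16+1/24)) = 2.6857
t = (60.625−58.375)/2.6857 = 0.8378
df = 38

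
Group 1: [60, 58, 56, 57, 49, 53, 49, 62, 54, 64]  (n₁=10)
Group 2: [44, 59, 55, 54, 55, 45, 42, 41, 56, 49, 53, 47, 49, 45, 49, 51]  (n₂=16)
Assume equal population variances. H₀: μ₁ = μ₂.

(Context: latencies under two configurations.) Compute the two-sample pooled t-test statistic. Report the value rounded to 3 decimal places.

x̄₁=56.200, s₁=5.073, n₁=10
x̄₂=49.625, s₂=5.377, n₂=16
s_p² = [9·5.073² + 15·5.377²]/24 = 27.7229
SE = √(s_p²·(1/10+1/16)) = 2.1225
t = (56.200−49.625)/2.1225 = 3.0978
df = 24

test statistic = 3.098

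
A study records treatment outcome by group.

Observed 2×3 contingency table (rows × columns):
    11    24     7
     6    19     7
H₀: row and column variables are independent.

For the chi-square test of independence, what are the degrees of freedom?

df = (r−1)(c−1) = (2−1)·(3−1) = 2

degrees of freedom = 2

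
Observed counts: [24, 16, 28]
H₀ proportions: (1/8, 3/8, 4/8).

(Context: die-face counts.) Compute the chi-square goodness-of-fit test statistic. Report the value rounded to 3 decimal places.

test statistic = 32.863

n = 68; E_i = n·p_i = [8.50, 25.50, 34.00]
χ² = (24−8.50)²/8.50 + (16−25.50)²/25.50 + (28−34.00)²/34.00 = 32.8627
df = 2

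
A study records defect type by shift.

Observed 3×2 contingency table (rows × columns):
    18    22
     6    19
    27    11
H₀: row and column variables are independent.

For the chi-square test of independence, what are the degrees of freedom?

df = (r−1)(c−1) = (3−1)·(2−1) = 2

degrees of freedom = 2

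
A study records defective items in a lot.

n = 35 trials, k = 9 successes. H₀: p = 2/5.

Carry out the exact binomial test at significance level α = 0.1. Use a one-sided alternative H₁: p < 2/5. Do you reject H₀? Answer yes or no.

Exact binomial: n=35, k=9, p₀=2/5=0.4000
P(X≤9) from Σ C(n,i)·p₀^i·(1−p₀)^(n−i)
p-value (one-sided, H₁ less) = 0.05753
At α=0.1: p < α → reject H₀

reject H₀: yes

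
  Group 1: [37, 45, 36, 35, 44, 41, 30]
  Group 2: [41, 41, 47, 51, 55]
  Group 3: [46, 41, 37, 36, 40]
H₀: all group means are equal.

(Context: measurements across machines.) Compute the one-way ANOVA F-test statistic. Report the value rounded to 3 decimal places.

test statistic = 4.258

Group means [38.29, 47.00, 40.00], grand mean 41.353
SSB = Σnᵢ(x̄ᵢ−x̄)² = 234.454; SSW = ΣΣ(x−x̄ᵢ)² = 385.429
MSB = 234.454/2 = 117.2269; MSW = 385.429/14 = 27.5306
F = MSB/MSW = 4.2581
df = (2, 14)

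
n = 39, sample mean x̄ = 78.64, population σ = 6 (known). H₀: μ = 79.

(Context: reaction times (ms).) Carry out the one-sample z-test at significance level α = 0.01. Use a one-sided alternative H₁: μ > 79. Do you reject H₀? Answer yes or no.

SE = σ/√n = 6/√39 = 0.9608
z = (x̄−μ₀)/SE = (78.64−79)/0.9608 = -0.3747
p-value (one-sided, H₁ greater) = 0.64606
At α=0.01: p ≥ α → fail to reject H₀

reject H₀: no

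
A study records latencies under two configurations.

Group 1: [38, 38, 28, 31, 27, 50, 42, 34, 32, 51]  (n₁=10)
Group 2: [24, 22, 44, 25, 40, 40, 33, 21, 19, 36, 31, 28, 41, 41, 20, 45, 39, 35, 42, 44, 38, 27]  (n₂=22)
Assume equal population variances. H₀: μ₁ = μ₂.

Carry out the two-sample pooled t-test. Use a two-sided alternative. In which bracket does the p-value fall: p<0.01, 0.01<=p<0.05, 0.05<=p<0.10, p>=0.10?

p-value bracket: p>=0.10

x̄₁=37.100, s₁=8.452, n₁=10
x̄₂=33.409, s₂=8.738, n₂=22
s_p² = [9·8.452² + 21·8.738²]/30 = 74.8739
SE = √(s_p²·(1/10+1/22)) = 3.3001
t = (37.100−33.409)/3.3001 = 1.1184
df = 30
p-value (two-sided) = 0.27226
→ bracket: p>=0.10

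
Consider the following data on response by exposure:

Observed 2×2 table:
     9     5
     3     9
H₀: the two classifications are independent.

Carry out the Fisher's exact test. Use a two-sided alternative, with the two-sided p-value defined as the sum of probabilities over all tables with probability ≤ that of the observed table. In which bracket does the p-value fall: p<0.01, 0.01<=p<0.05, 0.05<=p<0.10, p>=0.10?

p-value bracket: 0.05<=p<0.10

Margins: r₁=14, r₂=12, c₁=12, c₂=14, n=26
p_obs = C(14,9)·C(12,3)/C(26,12); sum pmf over tables with pmf ≤ p_obs
p-value (two-sided) = 0.06184
→ bracket: 0.05<=p<0.10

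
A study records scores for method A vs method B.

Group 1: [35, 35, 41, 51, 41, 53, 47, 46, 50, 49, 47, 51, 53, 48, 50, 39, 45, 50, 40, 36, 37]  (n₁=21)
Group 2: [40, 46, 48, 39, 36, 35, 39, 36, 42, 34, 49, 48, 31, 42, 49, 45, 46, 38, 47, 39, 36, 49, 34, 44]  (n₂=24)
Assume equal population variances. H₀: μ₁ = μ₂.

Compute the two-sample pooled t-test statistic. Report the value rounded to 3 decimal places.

test statistic = 2.066

x̄₁=44.952, s₁=6.111, n₁=21
x̄₂=41.333, s₂=5.639, n₂=24
s_p² = [20·6.111² + 23·5.639²]/43 = 34.3787
SE = √(s_p²·(1/21+1/24)) = 1.7520
t = (44.952−41.333)/1.7520 = 2.0657
df = 43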